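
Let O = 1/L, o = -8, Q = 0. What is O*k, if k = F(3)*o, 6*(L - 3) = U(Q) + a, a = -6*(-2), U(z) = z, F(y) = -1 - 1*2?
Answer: 24/5 ≈ 4.8000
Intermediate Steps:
F(y) = -3 (F(y) = -1 - 2 = -3)
a = 12
L = 5 (L = 3 + (0 + 12)/6 = 3 + (⅙)*12 = 3 + 2 = 5)
O = ⅕ (O = 1/5 = ⅕ ≈ 0.20000)
k = 24 (k = -3*(-8) = 24)
O*k = (⅕)*24 = 24/5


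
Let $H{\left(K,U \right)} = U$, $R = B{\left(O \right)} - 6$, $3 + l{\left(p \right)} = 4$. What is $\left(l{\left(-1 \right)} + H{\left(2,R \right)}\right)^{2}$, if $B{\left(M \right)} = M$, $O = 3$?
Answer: $4$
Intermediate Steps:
$l{\left(p \right)} = 1$ ($l{\left(p \right)} = -3 + 4 = 1$)
$R = -3$ ($R = 3 - 6 = -3$)
$\left(l{\left(-1 \right)} + H{\left(2,R \right)}\right)^{2} = \left(1 - 3\right)^{2} = \left(-2\right)^{2} = 4$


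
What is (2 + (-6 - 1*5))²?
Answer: 81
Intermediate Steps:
(2 + (-6 - 1*5))² = (2 + (-6 - 5))² = (2 - 11)² = (-9)² = 81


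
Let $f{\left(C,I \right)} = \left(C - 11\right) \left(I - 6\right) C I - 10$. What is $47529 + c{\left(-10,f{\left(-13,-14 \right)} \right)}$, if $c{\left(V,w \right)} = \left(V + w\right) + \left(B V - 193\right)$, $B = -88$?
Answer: $135556$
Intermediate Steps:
$f{\left(C,I \right)} = -10 + C I \left(-11 + C\right) \left(-6 + I\right)$ ($f{\left(C,I \right)} = \left(-11 + C\right) \left(-6 + I\right) C I - 10 = C \left(-11 + C\right) \left(-6 + I\right) I - 10 = C I \left(-11 + C\right) \left(-6 + I\right) - 10 = -10 + C I \left(-11 + C\right) \left(-6 + I\right)$)
$c{\left(V,w \right)} = -193 + w - 87 V$ ($c{\left(V,w \right)} = \left(V + w\right) - \left(193 + 88 V\right) = -193 + w - 87 V$)
$47529 + c{\left(-10,f{\left(-13,-14 \right)} \right)} = 47529 - \left(-54903 - \left(-13\right)^{2} \left(-14\right)^{2}\right) = 47529 - -88027 = 47529 + \left(-193 + \left(-10 + 33124 + 28028 + 14196 + 12012\right) + 870\right) = 47529 + \left(-193 + 87350 + 870\right) = 47529 + 88027 = 135556$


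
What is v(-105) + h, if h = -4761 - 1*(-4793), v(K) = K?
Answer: -73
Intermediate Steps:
h = 32 (h = -4761 + 4793 = 32)
v(-105) + h = -105 + 32 = -73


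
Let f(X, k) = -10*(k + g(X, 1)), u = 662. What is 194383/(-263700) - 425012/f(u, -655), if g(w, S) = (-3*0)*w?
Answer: -2266977461/34544700 ≈ -65.625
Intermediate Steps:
g(w, S) = 0 (g(w, S) = 0*w = 0)
f(X, k) = -10*k (f(X, k) = -10*(k + 0) = -10*k)
194383/(-263700) - 425012/f(u, -655) = 194383/(-263700) - 425012/((-10*(-655))) = 194383*(-1/263700) - 425012/6550 = -194383/263700 - 425012*1/6550 = -194383/263700 - 212506/3275 = -2266977461/34544700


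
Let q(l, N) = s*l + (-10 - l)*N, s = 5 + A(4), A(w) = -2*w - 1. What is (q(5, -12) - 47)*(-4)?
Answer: -452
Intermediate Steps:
A(w) = -1 - 2*w
s = -4 (s = 5 + (-1 - 2*4) = 5 + (-1 - 8) = 5 - 9 = -4)
q(l, N) = -4*l + N*(-10 - l) (q(l, N) = -4*l + (-10 - l)*N = -4*l + N*(-10 - l))
(q(5, -12) - 47)*(-4) = ((-10*(-12) - 4*5 - 1*(-12)*5) - 47)*(-4) = ((120 - 20 + 60) - 47)*(-4) = (160 - 47)*(-4) = 113*(-4) = -452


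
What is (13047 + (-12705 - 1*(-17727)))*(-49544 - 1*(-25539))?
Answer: -433746345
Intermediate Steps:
(13047 + (-12705 - 1*(-17727)))*(-49544 - 1*(-25539)) = (13047 + (-12705 + 17727))*(-49544 + 25539) = (13047 + 5022)*(-24005) = 18069*(-24005) = -433746345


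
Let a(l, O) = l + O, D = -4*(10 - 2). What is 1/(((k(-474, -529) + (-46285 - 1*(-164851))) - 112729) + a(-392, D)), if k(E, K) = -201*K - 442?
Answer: 1/111300 ≈ 8.9847e-6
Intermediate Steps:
D = -32 (D = -4*8 = -32)
k(E, K) = -442 - 201*K
a(l, O) = O + l
1/(((k(-474, -529) + (-46285 - 1*(-164851))) - 112729) + a(-392, D)) = 1/((((-442 - 201*(-529)) + (-46285 - 1*(-164851))) - 112729) + (-32 - 392)) = 1/((((-442 + 106329) + (-46285 + 164851)) - 112729) - 424) = 1/(((105887 + 118566) - 112729) - 424) = 1/((224453 - 112729) - 424) = 1/(111724 - 424) = 1/111300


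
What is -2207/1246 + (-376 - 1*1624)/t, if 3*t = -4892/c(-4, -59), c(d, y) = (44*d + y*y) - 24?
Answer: 6129489839/1523858 ≈ 4022.4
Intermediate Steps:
c(d, y) = -24 + y² + 44*d (c(d, y) = (44*d + y²) - 24 = (y² + 44*d) - 24 = -24 + y² + 44*d)
t = -4892/9843 (t = (-4892/(-24 + (-59)² + 44*(-4)))/3 = (-4892/(-24 + 3481 - 176))/3 = (-4892/3281)/3 = (-4892*1/3281)/3 = (⅓)*(-4892/3281) = -4892/9843 ≈ -0.49700)
-2207/1246 + (-376 - 1*1624)/t = -2207/1246 + (-376 - 1*1624)/(-4892/9843) = -2207*1/1246 + (-376 - 1624)*(-9843/4892) = -2207/1246 - 2000*(-9843/4892) = -2207/1246 + 4921500/1223 = 6129489839/1523858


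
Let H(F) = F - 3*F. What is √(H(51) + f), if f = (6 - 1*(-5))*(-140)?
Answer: I*√1642 ≈ 40.522*I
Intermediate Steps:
H(F) = -2*F
f = -1540 (f = (6 + 5)*(-140) = 11*(-140) = -1540)
√(H(51) + f) = √(-2*51 - 1540) = √(-102 - 1540) = √(-1642) = I*√1642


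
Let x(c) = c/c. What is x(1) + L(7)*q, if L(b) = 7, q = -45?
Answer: -314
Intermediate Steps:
x(c) = 1
x(1) + L(7)*q = 1 + 7*(-45) = 1 - 315 = -314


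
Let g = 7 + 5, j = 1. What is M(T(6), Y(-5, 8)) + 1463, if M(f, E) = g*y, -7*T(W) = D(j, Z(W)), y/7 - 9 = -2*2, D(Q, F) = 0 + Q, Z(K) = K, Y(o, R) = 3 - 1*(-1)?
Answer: 1883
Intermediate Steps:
Y(o, R) = 4 (Y(o, R) = 3 + 1 = 4)
D(Q, F) = Q
y = 35 (y = 63 + 7*(-2*2) = 63 + 7*(-4) = 63 - 28 = 35)
g = 12
T(W) = -⅐ (T(W) = -⅐*1 = -⅐)
M(f, E) = 420 (M(f, E) = 12*35 = 420)
M(T(6), Y(-5, 8)) + 1463 = 420 + 1463 = 1883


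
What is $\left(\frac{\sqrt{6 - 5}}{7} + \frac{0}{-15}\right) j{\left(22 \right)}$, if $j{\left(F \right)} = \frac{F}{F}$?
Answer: $\frac{1}{7} \approx 0.14286$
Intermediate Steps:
$j{\left(F \right)} = 1$
$\left(\frac{\sqrt{6 - 5}}{7} + \frac{0}{-15}\right) j{\left(22 \right)} = \left(\frac{\sqrt{6 - 5}}{7} + \frac{0}{-15}\right) 1 = \left(\sqrt{1} \cdot \frac{1}{7} + 0 \left(- \frac{1}{15}\right)\right) 1 = \left(1 \cdot \frac{1}{7} + 0\right) 1 = \left(\frac{1}{7} + 0\right) 1 = \frac{1}{7} \cdot 1 = \frac{1}{7}$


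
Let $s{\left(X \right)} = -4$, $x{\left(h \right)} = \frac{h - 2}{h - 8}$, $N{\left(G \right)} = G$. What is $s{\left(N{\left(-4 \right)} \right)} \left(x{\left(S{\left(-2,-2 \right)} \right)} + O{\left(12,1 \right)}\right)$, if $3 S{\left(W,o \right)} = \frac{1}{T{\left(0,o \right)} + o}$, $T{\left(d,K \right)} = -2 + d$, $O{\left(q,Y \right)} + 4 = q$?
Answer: $- \frac{3204}{97} \approx -33.031$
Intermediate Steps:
$O{\left(q,Y \right)} = -4 + q$
$S{\left(W,o \right)} = \frac{1}{3 \left(-2 + o\right)}$ ($S{\left(W,o \right)} = \frac{1}{3 \left(\left(-2 + 0\right) + o\right)} = \frac{1}{3 \left(-2 + o\right)}$)
$x{\left(h \right)} = \frac{-2 + h}{-8 + h}$
$s{\left(N{\left(-4 \right)} \right)} \left(x{\left(S{\left(-2,-2 \right)} \right)} + O{\left(12,1 \right)}\right) = - 4 \left(\frac{-2 + \frac{1}{3 \left(-2 - 2\right)}}{-8 + \frac{1}{3 \left(-2 - 2\right)}} + \left(-4 + 12\right)\right) = - 4 \left(\frac{-2 + \frac{1}{3 \left(-4\right)}}{-8 + \frac{1}{3 \left(-4\right)}} + 8\right) = - 4 \left(\frac{-2 + \frac{1}{3} \left(- \frac{1}{4}\right)}{-8 + \frac{1}{3} \left(- \frac{1}{4}\right)} + 8\right) = - 4 \left(\frac{-2 - \frac{1}{12}}{-8 - \frac{1}{12}} + 8\right) = - 4 \left(\frac{1}{- \frac{97}{12}} \left(- \frac{25}{12}\right) + 8\right) = - 4 \left(\left(- \frac{12}{97}\right) \left(- \frac{25}{12}\right) + 8\right) = - 4 \left(\frac{25}{97} + 8\right) = \left(-4\right) \frac{801}{97} = - \frac{3204}{97}$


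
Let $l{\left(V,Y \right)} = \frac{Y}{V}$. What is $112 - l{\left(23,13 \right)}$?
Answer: $\frac{2563}{23} \approx 111.43$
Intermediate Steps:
$112 - l{\left(23,13 \right)} = 112 - \frac{13}{23} = \frac{2563}{23}$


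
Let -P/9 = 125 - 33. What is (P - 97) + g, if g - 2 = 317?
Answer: -606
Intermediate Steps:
g = 319 (g = 2 + 317 = 319)
P = -828 (P = -9*(125 - 33) = -9*92 = -828)
(P - 97) + g = (-828 - 97) + 319 = -925 + 319 = -606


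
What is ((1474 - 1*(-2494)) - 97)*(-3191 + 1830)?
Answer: -5268431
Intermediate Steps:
((1474 - 1*(-2494)) - 97)*(-3191 + 1830) = ((1474 + 2494) - 97)*(-1361) = (3968 - 97)*(-1361) = 3871*(-1361) = -5268431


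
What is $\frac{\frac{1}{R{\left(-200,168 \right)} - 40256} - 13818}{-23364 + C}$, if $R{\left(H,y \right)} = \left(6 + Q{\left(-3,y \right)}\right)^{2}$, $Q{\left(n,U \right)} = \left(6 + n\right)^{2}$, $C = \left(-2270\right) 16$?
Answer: $\frac{553148359}{2389210204} \approx 0.23152$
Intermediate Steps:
$C = -36320$
$R{\left(H,y \right)} = 225$ ($R{\left(H,y \right)} = \left(6 + \left(6 - 3\right)^{2}\right)^{2} = \left(6 + 3^{2}\right)^{2} = \left(6 + 9\right)^{2} = 15^{2} = 225$)
$\frac{\frac{1}{R{\left(-200,168 \right)} - 40256} - 13818}{-23364 + C} = \frac{\frac{1}{225 - 40256} - 13818}{-23364 - 36320} = \frac{\frac{1}{-40031} - 13818}{-59684} = \left(- \frac{1}{40031} - 13818\right) \left(- \frac{1}{59684}\right) = \left(- \frac{553148359}{40031}\right) \left(- \frac{1}{59684}\right) = \frac{553148359}{2389210204}$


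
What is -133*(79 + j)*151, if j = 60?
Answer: -2791537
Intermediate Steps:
-133*(79 + j)*151 = -133*(79 + 60)*151 = -133*139*151 = -18487*151 = -2791537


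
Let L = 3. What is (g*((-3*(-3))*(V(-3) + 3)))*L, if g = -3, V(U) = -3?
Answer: 0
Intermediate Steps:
(g*((-3*(-3))*(V(-3) + 3)))*L = -3*(-3*(-3))*(-3 + 3)*3 = -27*0*3 = -3*0*3 = 0*3 = 0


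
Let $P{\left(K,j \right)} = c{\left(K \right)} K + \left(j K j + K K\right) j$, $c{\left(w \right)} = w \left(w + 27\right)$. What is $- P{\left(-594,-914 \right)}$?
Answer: $-453027304620$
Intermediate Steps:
$c{\left(w \right)} = w \left(27 + w\right)$
$P{\left(K,j \right)} = j \left(K^{2} + K j^{2}\right) + K^{2} \left(27 + K\right)$ ($P{\left(K,j \right)} = K \left(27 + K\right) K + \left(j K j + K K\right) j = K^{2} \left(27 + K\right) + \left(K j j + K^{2}\right) j = K^{2} \left(27 + K\right) + \left(K j^{2} + K^{2}\right) j = K^{2} \left(27 + K\right) + \left(K^{2} + K j^{2}\right) j = K^{2} \left(27 + K\right) + j \left(K^{2} + K j^{2}\right) = j \left(K^{2} + K j^{2}\right) + K^{2} \left(27 + K\right)$)
$- P{\left(-594,-914 \right)} = - \left(-594\right) \left(\left(-914\right)^{3} - -542916 - 594 \left(27 - 594\right)\right) = - \left(-594\right) \left(-763551944 + 542916 - -336798\right) = - \left(-594\right) \left(-763551944 + 542916 + 336798\right) = - \left(-594\right) \left(-762672230\right) = \left(-1\right) 453027304620 = -453027304620$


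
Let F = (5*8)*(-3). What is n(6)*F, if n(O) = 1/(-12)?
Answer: 10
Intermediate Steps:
n(O) = -1/12
F = -120 (F = 40*(-3) = -120)
n(6)*F = -1/12*(-120) = 10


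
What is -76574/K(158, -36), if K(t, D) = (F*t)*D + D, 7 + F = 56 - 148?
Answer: -38287/281538 ≈ -0.13599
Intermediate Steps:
F = -99 (F = -7 + (56 - 148) = -7 - 92 = -99)
K(t, D) = D - 99*D*t (K(t, D) = (-99*t)*D + D = -99*D*t + D = D - 99*D*t)
-76574/K(158, -36) = -76574*(-1/(36*(1 - 99*158))) = -76574*(-1/(36*(1 - 15642))) = -76574/((-36*(-15641))) = -76574/563076 = -76574*1/563076 = -38287/281538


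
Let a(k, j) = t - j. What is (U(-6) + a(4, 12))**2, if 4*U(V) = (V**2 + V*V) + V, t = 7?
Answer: 529/4 ≈ 132.25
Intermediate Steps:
a(k, j) = 7 - j
U(V) = V**2/2 + V/4 (U(V) = ((V**2 + V*V) + V)/4 = ((V**2 + V**2) + V)/4 = (2*V**2 + V)/4 = (V + 2*V**2)/4 = V**2/2 + V/4)
(U(-6) + a(4, 12))**2 = ((1/4)*(-6)*(1 + 2*(-6)) + (7 - 1*12))**2 = ((1/4)*(-6)*(1 - 12) + (7 - 12))**2 = ((1/4)*(-6)*(-11) - 5)**2 = (33/2 - 5)**2 = (23/2)**2 = 529/4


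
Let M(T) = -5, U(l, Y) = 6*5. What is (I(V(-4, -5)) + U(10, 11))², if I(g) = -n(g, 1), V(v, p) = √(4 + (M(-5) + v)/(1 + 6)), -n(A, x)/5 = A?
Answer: 6775/7 + 300*√133/7 ≈ 1462.1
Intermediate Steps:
U(l, Y) = 30
n(A, x) = -5*A
V(v, p) = √(23/7 + v/7) (V(v, p) = √(4 + (-5 + v)/(1 + 6)) = √(4 + (-5 + v)/7) = √(4 + (-5 + v)*(⅐)) = √(4 + (-5/7 + v/7)) = √(23/7 + v/7))
I(g) = 5*g (I(g) = -(-5)*g = 5*g)
(I(V(-4, -5)) + U(10, 11))² = (5*(√(161 + 7*(-4))/7) + 30)² = (5*(√(161 - 28)/7) + 30)² = (5*(√133/7) + 30)² = (5*√133/7 + 30)² = (30 + 5*√133/7)²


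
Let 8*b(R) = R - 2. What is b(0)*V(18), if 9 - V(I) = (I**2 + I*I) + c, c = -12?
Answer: 627/4 ≈ 156.75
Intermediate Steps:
b(R) = -1/4 + R/8 (b(R) = (R - 2)/8 = (-2 + R)/8 = -1/4 + R/8)
V(I) = 21 - 2*I**2 (V(I) = 9 - ((I**2 + I*I) - 12) = 9 - ((I**2 + I**2) - 12) = 9 - (2*I**2 - 12) = 9 - (-12 + 2*I**2) = 9 + (12 - 2*I**2) = 21 - 2*I**2)
b(0)*V(18) = (-1/4 + (1/8)*0)*(21 - 2*18**2) = (-1/4 + 0)*(21 - 2*324) = -(21 - 648)/4 = -1/4*(-627) = 627/4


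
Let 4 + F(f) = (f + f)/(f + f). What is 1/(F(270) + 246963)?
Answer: 1/246960 ≈ 4.0492e-6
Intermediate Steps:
F(f) = -3 (F(f) = -4 + (f + f)/(f + f) = -4 + (2*f)/((2*f)) = -4 + (2*f)*(1/(2*f)) = -4 + 1 = -3)
1/(F(270) + 246963) = 1/(-3 + 246963) = 1/246960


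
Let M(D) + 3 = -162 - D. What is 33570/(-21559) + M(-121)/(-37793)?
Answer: -1267762414/814779287 ≈ -1.5560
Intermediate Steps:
M(D) = -165 - D (M(D) = -3 + (-162 - D) = -165 - D)
33570/(-21559) + M(-121)/(-37793) = 33570/(-21559) + (-165 - 1*(-121))/(-37793) = 33570*(-1/21559) + (-165 + 121)*(-1/37793) = -33570/21559 - 44*(-1/37793) = -33570/21559 + 44/37793 = -1267762414/814779287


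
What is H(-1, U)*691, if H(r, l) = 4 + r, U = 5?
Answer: 2073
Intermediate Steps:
H(-1, U)*691 = (4 - 1)*691 = 3*691 = 2073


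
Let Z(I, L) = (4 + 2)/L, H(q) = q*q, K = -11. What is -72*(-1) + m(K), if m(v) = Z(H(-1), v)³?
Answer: 95616/1331 ≈ 71.838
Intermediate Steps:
H(q) = q²
Z(I, L) = 6/L
m(v) = 216/v³ (m(v) = (6/v)³ = 216/v³)
-72*(-1) + m(K) = -72*(-1) + 216/(-11)³ = 72 + 216*(-1/1331) = 72 - 216/1331 = 95616/1331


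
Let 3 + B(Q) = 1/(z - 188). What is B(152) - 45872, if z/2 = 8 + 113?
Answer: -2477249/54 ≈ -45875.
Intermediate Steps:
z = 242 (z = 2*(8 + 113) = 2*121 = 242)
B(Q) = -161/54 (B(Q) = -3 + 1/(242 - 188) = -3 + 1/54 = -161/54)
B(152) - 45872 = -161/54 - 45872 = -2477249/54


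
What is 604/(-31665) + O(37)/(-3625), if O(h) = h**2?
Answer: -9107777/22957125 ≈ -0.39673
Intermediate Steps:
604/(-31665) + O(37)/(-3625) = 604/(-31665) + 37**2/(-3625) = 604*(-1/31665) + 1369*(-1/3625) = -604/31665 - 1369/3625 = -9107777/22957125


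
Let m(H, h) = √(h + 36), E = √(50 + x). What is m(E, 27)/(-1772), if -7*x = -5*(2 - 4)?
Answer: -3*√7/1772 ≈ -0.0044793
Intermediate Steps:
x = -10/7 (x = -(-5)*(2 - 4)/7 = -(-5)*(-2)/7 = -⅐*10 = -10/7 ≈ -1.4286)
E = 2*√595/7 (E = √(50 - 10/7) = √(340/7) = 2*√595/7 ≈ 6.9693)
m(H, h) = √(36 + h)
m(E, 27)/(-1772) = √(36 + 27)/(-1772) = √63*(-1/1772) = (3*√7)*(-1/1772) = -3*√7/1772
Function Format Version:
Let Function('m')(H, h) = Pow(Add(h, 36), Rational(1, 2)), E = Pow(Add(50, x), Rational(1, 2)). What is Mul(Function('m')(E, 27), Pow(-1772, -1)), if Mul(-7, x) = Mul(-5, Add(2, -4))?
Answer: Mul(Rational(-3, 1772), Pow(7, Rational(1, 2))) ≈ -0.0044793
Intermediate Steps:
x = Rational(-10, 7) (x = Mul(Rational(-1, 7), Mul(-5, Add(2, -4))) = Mul(Rational(-1, 7), Mul(-5, -2)) = Mul(Rational(-1, 7), 10) = Rational(-10, 7) ≈ -1.4286)
E = Mul(Rational(2, 7), Pow(595, Rational(1, 2))) (E = Pow(Add(50, Rational(-10, 7)), Rational(1, 2)) = Pow(Rational(340, 7), Rational(1, 2)) = Mul(Rational(2, 7), Pow(595, Rational(1, 2))) ≈ 6.9693)
Function('m')(H, h) = Pow(Add(36, h), Rational(1, 2))
Mul(Function('m')(E, 27), Pow(-1772, -1)) = Mul(Pow(Add(36, 27), Rational(1, 2)), Pow(-1772, -1)) = Mul(Pow(63, Rational(1, 2)), Rational(-1, 1772)) = Mul(Mul(3, Pow(7, Rational(1, 2))), Rational(-1, 1772)) = Mul(Rational(-3, 1772), Pow(7, Rational(1, 2)))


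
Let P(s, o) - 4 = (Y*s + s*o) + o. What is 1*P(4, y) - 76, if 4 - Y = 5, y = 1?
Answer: -71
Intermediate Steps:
Y = -1 (Y = 4 - 1*5 = 4 - 5 = -1)
P(s, o) = 4 + o - s + o*s (P(s, o) = 4 + ((-s + s*o) + o) = 4 + ((-s + o*s) + o) = 4 + (o - s + o*s) = 4 + o - s + o*s)
1*P(4, y) - 76 = 1*(4 + 1 - 1*4 + 1*4) - 76 = 1*(4 + 1 - 4 + 4) - 76 = 1*5 - 76 = 5 - 76 = -71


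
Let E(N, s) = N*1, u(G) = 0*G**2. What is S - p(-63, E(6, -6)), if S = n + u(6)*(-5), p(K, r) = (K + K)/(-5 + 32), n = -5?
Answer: -1/3 ≈ -0.33333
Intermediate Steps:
u(G) = 0
E(N, s) = N
p(K, r) = 2*K/27 (p(K, r) = (2*K)/27 = (2*K)*(1/27) = 2*K/27)
S = -5 (S = -5 + 0*(-5) = -5 + 0 = -5)
S - p(-63, E(6, -6)) = -5 - 2*(-63)/27 = -5 - 1*(-14/3) = -5 + 14/3 = -1/3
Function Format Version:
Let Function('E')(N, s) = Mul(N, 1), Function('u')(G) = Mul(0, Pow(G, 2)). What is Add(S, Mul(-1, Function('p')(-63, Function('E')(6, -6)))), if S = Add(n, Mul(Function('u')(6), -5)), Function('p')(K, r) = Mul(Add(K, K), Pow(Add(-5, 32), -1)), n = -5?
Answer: Rational(-1, 3) ≈ -0.33333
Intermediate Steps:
Function('u')(G) = 0
Function('E')(N, s) = N
Function('p')(K, r) = Mul(Rational(2, 27), K) (Function('p')(K, r) = Mul(Mul(2, K), Pow(27, -1)) = Mul(Mul(2, K), Rational(1, 27)) = Mul(Rational(2, 27), K))
S = -5 (S = Add(-5, Mul(0, -5)) = Add(-5, 0) = -5)
Add(S, Mul(-1, Function('p')(-63, Function('E')(6, -6)))) = Add(-5, Mul(-1, Mul(Rational(2, 27), -63))) = Add(-5, Mul(-1, Rational(-14, 3))) = Add(-5, Rational(14, 3)) = Rational(-1, 3)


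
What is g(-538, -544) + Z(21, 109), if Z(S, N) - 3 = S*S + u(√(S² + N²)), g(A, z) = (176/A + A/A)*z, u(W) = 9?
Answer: 23393/269 ≈ 86.963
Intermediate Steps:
g(A, z) = z*(1 + 176/A) (g(A, z) = (176/A + 1)*z = (1 + 176/A)*z = z*(1 + 176/A))
Z(S, N) = 12 + S² (Z(S, N) = 3 + (S*S + 9) = 3 + (S² + 9) = 3 + (9 + S²) = 12 + S²)
g(-538, -544) + Z(21, 109) = -544*(176 - 538)/(-538) + (12 + 21²) = -544*(-1/538)*(-362) + (12 + 441) = -98464/269 + 453 = 23393/269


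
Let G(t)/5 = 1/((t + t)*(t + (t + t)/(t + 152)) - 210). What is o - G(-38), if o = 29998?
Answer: 245563613/8186 ≈ 29998.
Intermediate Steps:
G(t) = 5/(-210 + 2*t*(t + 2*t/(152 + t))) (G(t) = 5/((t + t)*(t + (t + t)/(t + 152)) - 210) = 5/((2*t)*(t + (2*t)/(152 + t)) - 210) = 5/((2*t)*(t + 2*t/(152 + t)) - 210) = 5/(2*t*(t + 2*t/(152 + t)) - 210) = 5/(-210 + 2*t*(t + 2*t/(152 + t))))
o - G(-38) = 29998 - 5*(152 - 38)/(2*(-15960 + (-38)³ - 105*(-38) + 154*(-38)²)) = 29998 - 5*114/(2*(-15960 - 54872 + 3990 + 154*1444)) = 29998 - 5*114/(2*(-15960 - 54872 + 3990 + 222376)) = 29998 - 5*114/(2*155534) = 29998 - 1*15/8186 = 29998 - 15/8186 = 245563613/8186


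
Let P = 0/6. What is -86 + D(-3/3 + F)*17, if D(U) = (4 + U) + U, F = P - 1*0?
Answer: -52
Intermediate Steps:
P = 0 (P = 0*(⅙) = 0)
F = 0 (F = 0 - 1*0 = 0 + 0 = 0)
D(U) = 4 + 2*U
-86 + D(-3/3 + F)*17 = -86 + (4 + 2*(-3/3 + 0))*17 = -86 + (4 + 2*(-3*⅓ + 0))*17 = -86 + (4 + 2*(-1 + 0))*17 = -86 + (4 + 2*(-1))*17 = -86 + (4 - 2)*17 = -86 + 2*17 = -86 + 34 = -52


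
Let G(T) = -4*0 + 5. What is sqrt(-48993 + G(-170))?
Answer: 2*I*sqrt(12247) ≈ 221.33*I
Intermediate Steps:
G(T) = 5 (G(T) = 0 + 5 = 5)
sqrt(-48993 + G(-170)) = sqrt(-48993 + 5) = sqrt(-48988) = 2*I*sqrt(12247)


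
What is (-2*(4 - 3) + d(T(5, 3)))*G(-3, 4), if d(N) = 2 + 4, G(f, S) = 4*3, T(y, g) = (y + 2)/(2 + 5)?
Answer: 48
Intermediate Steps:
T(y, g) = 2/7 + y/7 (T(y, g) = (2 + y)/7 = (2 + y)*(1/7) = 2/7 + y/7)
G(f, S) = 12
d(N) = 6
(-2*(4 - 3) + d(T(5, 3)))*G(-3, 4) = (-2*(4 - 3) + 6)*12 = (-2*1 + 6)*12 = (-2 + 6)*12 = 4*12 = 48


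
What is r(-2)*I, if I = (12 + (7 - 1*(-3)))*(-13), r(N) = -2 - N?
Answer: 0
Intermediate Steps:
I = -286 (I = (12 + (7 + 3))*(-13) = (12 + 10)*(-13) = 22*(-13) = -286)
r(-2)*I = (-2 - 1*(-2))*(-286) = (-2 + 2)*(-286) = 0*(-286) = 0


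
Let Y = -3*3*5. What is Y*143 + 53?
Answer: -6382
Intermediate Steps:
Y = -45 (Y = -9*5 = -45)
Y*143 + 53 = -45*143 + 53 = -6435 + 53 = -6382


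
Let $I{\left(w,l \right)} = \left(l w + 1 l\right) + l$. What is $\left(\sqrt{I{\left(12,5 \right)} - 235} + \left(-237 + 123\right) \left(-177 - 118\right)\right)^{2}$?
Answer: $\left(33630 + i \sqrt{165}\right)^{2} \approx 1.131 \cdot 10^{9} + 8.64 \cdot 10^{5} i$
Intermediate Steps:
$I{\left(w,l \right)} = 2 l + l w$ ($I{\left(w,l \right)} = \left(l w + l\right) + l = \left(l + l w\right) + l = 2 l + l w$)
$\left(\sqrt{I{\left(12,5 \right)} - 235} + \left(-237 + 123\right) \left(-177 - 118\right)\right)^{2} = \left(\sqrt{5 \left(2 + 12\right) - 235} + \left(-237 + 123\right) \left(-177 - 118\right)\right)^{2} = \left(\sqrt{5 \cdot 14 - 235} - -33630\right)^{2} = \left(\sqrt{70 - 235} + 33630\right)^{2} = \left(\sqrt{-165} + 33630\right)^{2} = \left(i \sqrt{165} + 33630\right)^{2} = \left(33630 + i \sqrt{165}\right)^{2}$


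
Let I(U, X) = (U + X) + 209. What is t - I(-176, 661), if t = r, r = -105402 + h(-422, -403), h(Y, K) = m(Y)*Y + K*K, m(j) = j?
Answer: 234397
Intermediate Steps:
I(U, X) = 209 + U + X
h(Y, K) = K² + Y² (h(Y, K) = Y*Y + K*K = Y² + K² = K² + Y²)
r = 235091 (r = -105402 + ((-403)² + (-422)²) = -105402 + (162409 + 178084) = -105402 + 340493 = 235091)
t = 235091
t - I(-176, 661) = 235091 - (209 - 176 + 661) = 235091 - 1*694 = 235091 - 694 = 234397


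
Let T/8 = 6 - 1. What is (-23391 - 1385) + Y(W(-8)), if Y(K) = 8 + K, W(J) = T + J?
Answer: -24736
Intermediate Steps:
T = 40 (T = 8*(6 - 1) = 8*5 = 40)
W(J) = 40 + J
(-23391 - 1385) + Y(W(-8)) = (-23391 - 1385) + (8 + (40 - 8)) = -24776 + (8 + 32) = -24776 + 40 = -24736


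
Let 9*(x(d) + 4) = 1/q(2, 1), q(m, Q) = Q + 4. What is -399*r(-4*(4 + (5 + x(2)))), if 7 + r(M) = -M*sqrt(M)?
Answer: 2793 - 240464*I*sqrt(1130)/225 ≈ 2793.0 - 35926.0*I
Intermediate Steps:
q(m, Q) = 4 + Q
x(d) = -179/45 (x(d) = -4 + 1/(9*(4 + 1)) = -4 + (1/9)/5 = -4 + (1/9)*(1/5) = -4 + 1/45 = -179/45)
r(M) = -7 - M**(3/2) (r(M) = -7 - M*sqrt(M) = -7 - M**(3/2))
-399*r(-4*(4 + (5 + x(2)))) = -399*(-7 - (-4*(4 + (5 - 179/45)))**(3/2)) = -399*(-7 - (-4*(4 + 46/45))**(3/2)) = -399*(-7 - (-4*226/45)**(3/2)) = -399*(-7 - (-904/45)**(3/2)) = -399*(-7 - (-1808)*I*sqrt(1130)/675) = -399*(-7 + 1808*I*sqrt(1130)/675) = 2793 - 240464*I*sqrt(1130)/225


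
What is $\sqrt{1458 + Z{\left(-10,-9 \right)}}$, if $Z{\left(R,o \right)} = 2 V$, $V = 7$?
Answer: $8 \sqrt{23} \approx 38.367$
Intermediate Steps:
$Z{\left(R,o \right)} = 14$ ($Z{\left(R,o \right)} = 2 \cdot 7 = 14$)
$\sqrt{1458 + Z{\left(-10,-9 \right)}} = \sqrt{1458 + 14} = \sqrt{1472} = 8 \sqrt{23}$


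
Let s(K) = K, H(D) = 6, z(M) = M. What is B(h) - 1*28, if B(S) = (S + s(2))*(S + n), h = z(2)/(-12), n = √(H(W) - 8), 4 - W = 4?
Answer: -1019/36 + 11*I*√2/6 ≈ -28.306 + 2.5927*I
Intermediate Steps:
W = 0 (W = 4 - 1*4 = 4 - 4 = 0)
n = I*√2 (n = √(6 - 8) = √(-2) = I*√2 ≈ 1.4142*I)
h = -⅙ (h = 2/(-12) = 2*(-1/12) = -⅙ ≈ -0.16667)
B(S) = (2 + S)*(S + I*√2) (B(S) = (S + 2)*(S + I*√2) = (2 + S)*(S + I*√2))
B(h) - 1*28 = ((-⅙)² + 2*(-⅙) + 2*I*√2 + I*(-⅙)*√2) - 1*28 = (1/36 - ⅓ + 2*I*√2 - I*√2/6) - 28 = (-11/36 + 11*I*√2/6) - 28 = -1019/36 + 11*I*√2/6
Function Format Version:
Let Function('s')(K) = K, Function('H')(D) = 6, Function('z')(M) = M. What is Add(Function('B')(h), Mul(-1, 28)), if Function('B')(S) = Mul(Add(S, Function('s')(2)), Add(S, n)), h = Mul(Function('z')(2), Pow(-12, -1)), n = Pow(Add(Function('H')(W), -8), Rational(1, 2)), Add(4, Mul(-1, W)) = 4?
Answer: Add(Rational(-1019, 36), Mul(Rational(11, 6), I, Pow(2, Rational(1, 2)))) ≈ Add(-28.306, Mul(2.5927, I))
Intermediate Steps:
W = 0 (W = Add(4, Mul(-1, 4)) = Add(4, -4) = 0)
n = Mul(I, Pow(2, Rational(1, 2))) (n = Pow(Add(6, -8), Rational(1, 2)) = Pow(-2, Rational(1, 2)) = Mul(I, Pow(2, Rational(1, 2))) ≈ Mul(1.4142, I))
h = Rational(-1, 6) (h = Mul(2, Pow(-12, -1)) = Mul(2, Rational(-1, 12)) = Rational(-1, 6) ≈ -0.16667)
Function('B')(S) = Mul(Add(2, S), Add(S, Mul(I, Pow(2, Rational(1, 2))))) (Function('B')(S) = Mul(Add(S, 2), Add(S, Mul(I, Pow(2, Rational(1, 2))))) = Mul(Add(2, S), Add(S, Mul(I, Pow(2, Rational(1, 2))))))
Add(Function('B')(h), Mul(-1, 28)) = Add(Add(Pow(Rational(-1, 6), 2), Mul(2, Rational(-1, 6)), Mul(2, I, Pow(2, Rational(1, 2))), Mul(I, Rational(-1, 6), Pow(2, Rational(1, 2)))), Mul(-1, 28)) = Add(Add(Rational(1, 36), Rational(-1, 3), Mul(2, I, Pow(2, Rational(1, 2))), Mul(Rational(-1, 6), I, Pow(2, Rational(1, 2)))), -28) = Add(Add(Rational(-11, 36), Mul(Rational(11, 6), I, Pow(2, Rational(1, 2)))), -28) = Add(Rational(-1019, 36), Mul(Rational(11, 6), I, Pow(2, Rational(1, 2))))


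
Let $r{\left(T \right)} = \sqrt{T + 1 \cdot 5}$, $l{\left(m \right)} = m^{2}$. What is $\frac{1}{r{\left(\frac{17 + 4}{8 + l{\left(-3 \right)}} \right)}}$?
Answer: $\frac{\sqrt{1802}}{106} \approx 0.40047$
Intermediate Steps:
$r{\left(T \right)} = \sqrt{5 + T}$ ($r{\left(T \right)} = \sqrt{T + 5} = \sqrt{5 + T}$)
$\frac{1}{r{\left(\frac{17 + 4}{8 + l{\left(-3 \right)}} \right)}} = \frac{1}{\sqrt{5 + \frac{17 + 4}{8 + \left(-3\right)^{2}}}} = \frac{1}{\sqrt{5 + \frac{21}{8 + 9}}} = \frac{1}{\sqrt{5 + \frac{21}{17}}} = \frac{1}{\sqrt{\frac{106}{17}}} = \frac{1}{\frac{1}{17} \sqrt{1802}} = \frac{\sqrt{1802}}{106}$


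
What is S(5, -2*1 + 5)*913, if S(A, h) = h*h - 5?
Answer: 3652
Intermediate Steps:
S(A, h) = -5 + h**2 (S(A, h) = h**2 - 5 = -5 + h**2)
S(5, -2*1 + 5)*913 = (-5 + (-2*1 + 5)**2)*913 = (-5 + (-2 + 5)**2)*913 = (-5 + 3**2)*913 = (-5 + 9)*913 = 4*913 = 3652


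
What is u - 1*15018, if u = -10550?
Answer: -25568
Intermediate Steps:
u - 1*15018 = -10550 - 1*15018 = -10550 - 15018 = -25568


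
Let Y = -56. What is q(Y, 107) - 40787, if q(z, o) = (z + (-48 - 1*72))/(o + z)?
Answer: -2080313/51 ≈ -40790.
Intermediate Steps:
q(z, o) = (-120 + z)/(o + z) (q(z, o) = (z + (-48 - 72))/(o + z) = (z - 120)/(o + z) = (-120 + z)/(o + z))
q(Y, 107) - 40787 = (-120 - 56)/(107 - 56) - 40787 = -176/51 - 40787 = -2080313/51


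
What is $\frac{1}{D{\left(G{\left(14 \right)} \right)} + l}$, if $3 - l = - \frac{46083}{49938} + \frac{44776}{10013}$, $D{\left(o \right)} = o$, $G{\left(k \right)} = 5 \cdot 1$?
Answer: $\frac{166676398}{741879581} \approx 0.22467$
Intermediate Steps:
$G{\left(k \right)} = 5$
$l = - \frac{91502409}{166676398}$ ($l = 3 - \left(- \frac{46083}{49938} + \frac{44776}{10013}\right) = 3 - \left(\left(-46083\right) \frac{1}{49938} + 44776 \cdot \frac{1}{10013}\right) = 3 - \left(- \frac{15361}{16646} + \frac{44776}{10013}\right) = 3 - \frac{591531603}{166676398} = - \frac{91502409}{166676398} \approx -0.54898$)
$\frac{1}{D{\left(G{\left(14 \right)} \right)} + l} = \frac{1}{5 - \frac{91502409}{166676398}} = \frac{1}{\frac{741879581}{166676398}} = \frac{166676398}{741879581}$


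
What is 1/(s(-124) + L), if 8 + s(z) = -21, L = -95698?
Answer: -1/95727 ≈ -1.0446e-5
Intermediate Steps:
s(z) = -29 (s(z) = -8 - 21 = -29)
1/(s(-124) + L) = 1/(-29 - 95698) = 1/(-95727) = -1/95727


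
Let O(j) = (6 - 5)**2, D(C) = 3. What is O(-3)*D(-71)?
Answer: 3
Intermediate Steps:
O(j) = 1 (O(j) = 1**2 = 1)
O(-3)*D(-71) = 1*3 = 3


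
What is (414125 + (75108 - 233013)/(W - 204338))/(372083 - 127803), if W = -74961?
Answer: 99711083/58816517 ≈ 1.6953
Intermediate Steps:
(414125 + (75108 - 233013)/(W - 204338))/(372083 - 127803) = (414125 + (75108 - 233013)/(-74961 - 204338))/(372083 - 127803) = (414125 - 157905/(-279299))/244280 = (414125 - 157905*(-1/279299))*(1/244280) = (414125 + 5445/9631)*(1/244280) = (3988443320/9631)*(1/244280) = 99711083/58816517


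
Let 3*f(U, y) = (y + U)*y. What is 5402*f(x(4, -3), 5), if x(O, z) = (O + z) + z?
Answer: 27010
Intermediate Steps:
x(O, z) = O + 2*z
f(U, y) = y*(U + y)/3 (f(U, y) = ((y + U)*y)/3 = ((U + y)*y)/3 = (y*(U + y))/3 = y*(U + y)/3)
5402*f(x(4, -3), 5) = 5402*((1/3)*5*((4 + 2*(-3)) + 5)) = 5402*((1/3)*5*((4 - 6) + 5)) = 5402*((1/3)*5*(-2 + 5)) = 5402*((1/3)*5*3) = 5402*5 = 27010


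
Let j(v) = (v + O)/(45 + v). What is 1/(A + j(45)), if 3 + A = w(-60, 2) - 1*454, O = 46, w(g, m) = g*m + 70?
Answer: -90/45539 ≈ -0.0019763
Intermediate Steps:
w(g, m) = 70 + g*m
j(v) = (46 + v)/(45 + v) (j(v) = (v + 46)/(45 + v) = (46 + v)/(45 + v))
A = -507 (A = -3 + ((70 - 60*2) - 1*454) = -3 + ((70 - 120) - 454) = -3 + (-50 - 454) = -3 - 504 = -507)
1/(A + j(45)) = 1/(-507 + (46 + 45)/(45 + 45)) = 1/(-507 + 91/90) = 1/(-45539/90) = -90/45539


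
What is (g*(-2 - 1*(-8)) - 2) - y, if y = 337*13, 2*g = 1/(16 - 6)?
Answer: -43827/10 ≈ -4382.7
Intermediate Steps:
g = 1/20 (g = 1/(2*(16 - 6)) = (½)/10 = (½)*(⅒) = 1/20 ≈ 0.050000)
y = 4381
(g*(-2 - 1*(-8)) - 2) - y = ((-2 - 1*(-8))/20 - 2) - 1*4381 = ((-2 + 8)/20 - 2) - 4381 = ((1/20)*6 - 2) - 4381 = (3/10 - 2) - 4381 = -17/10 - 4381 = -43827/10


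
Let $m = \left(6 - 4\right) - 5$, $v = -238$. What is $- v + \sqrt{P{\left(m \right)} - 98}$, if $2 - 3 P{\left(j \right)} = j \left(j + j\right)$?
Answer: $238 + \frac{i \sqrt{930}}{3} \approx 238.0 + 10.165 i$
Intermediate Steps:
$m = -3$ ($m = 2 - 5 = -3$)
$P{\left(j \right)} = \frac{2}{3} - \frac{2 j^{2}}{3}$ ($P{\left(j \right)} = \frac{2}{3} - \frac{j \left(j + j\right)}{3} = \frac{2}{3} - \frac{j 2 j}{3} = \frac{2}{3} - \frac{2 j^{2}}{3}$)
$- v + \sqrt{P{\left(m \right)} - 98} = \left(-1\right) \left(-238\right) + \sqrt{\left(\frac{2}{3} - \frac{2 \left(-3\right)^{2}}{3}\right) - 98} = 238 + \sqrt{\left(\frac{2}{3} - 6\right) - 98} = 238 + \sqrt{- \frac{16}{3} - 98} = 238 + \sqrt{- \frac{310}{3}} = 238 + \frac{i \sqrt{930}}{3}$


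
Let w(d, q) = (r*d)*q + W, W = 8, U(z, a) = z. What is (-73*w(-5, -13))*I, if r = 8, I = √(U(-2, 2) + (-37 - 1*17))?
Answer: -77088*I*√14 ≈ -2.8844e+5*I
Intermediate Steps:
I = 2*I*√14 (I = √(-2 + (-37 - 1*17)) = √(-2 + (-37 - 17)) = √(-2 - 54) = √(-56) = 2*I*√14 ≈ 7.4833*I)
w(d, q) = 8 + 8*d*q (w(d, q) = (8*d)*q + 8 = 8*d*q + 8 = 8 + 8*d*q)
(-73*w(-5, -13))*I = (-73*(8 + 8*(-5)*(-13)))*(2*I*√14) = (-73*(8 + 520))*(2*I*√14) = (-73*528)*(2*I*√14) = -77088*I*√14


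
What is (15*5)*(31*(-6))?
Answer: -13950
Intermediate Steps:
(15*5)*(31*(-6)) = 75*(-186) = -13950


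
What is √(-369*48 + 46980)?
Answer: 6*√813 ≈ 171.08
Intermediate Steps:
√(-369*48 + 46980) = √(-17712 + 46980) = √29268 = 6*√813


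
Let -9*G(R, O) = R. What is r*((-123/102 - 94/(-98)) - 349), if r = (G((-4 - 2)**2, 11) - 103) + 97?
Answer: 2909225/833 ≈ 3492.5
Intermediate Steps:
G(R, O) = -R/9
r = -10 (r = (-(-4 - 2)**2/9 - 103) + 97 = (-1/9*(-6)**2 - 103) + 97 = (-1/9*36 - 103) + 97 = (-4 - 103) + 97 = -107 + 97 = -10)
r*((-123/102 - 94/(-98)) - 349) = -10*((-123/102 - 94/(-98)) - 349) = -10*((-123*1/102 - 94*(-1/98)) - 349) = -10*((-41/34 + 47/49) - 349) = -10*(-411/1666 - 349) = -10*(-581845/1666) = 2909225/833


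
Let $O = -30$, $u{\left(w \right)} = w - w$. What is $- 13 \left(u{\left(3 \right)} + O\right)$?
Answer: $390$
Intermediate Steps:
$u{\left(w \right)} = 0$
$- 13 \left(u{\left(3 \right)} + O\right) = - 13 \left(0 - 30\right) = \left(-13\right) \left(-30\right) = 390$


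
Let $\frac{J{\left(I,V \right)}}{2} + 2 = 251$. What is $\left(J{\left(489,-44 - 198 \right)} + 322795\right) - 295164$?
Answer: $28129$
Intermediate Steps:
$J{\left(I,V \right)} = 498$ ($J{\left(I,V \right)} = -4 + 2 \cdot 251 = -4 + 502 = 498$)
$\left(J{\left(489,-44 - 198 \right)} + 322795\right) - 295164 = \left(498 + 322795\right) - 295164 = 323293 - 295164 = 28129$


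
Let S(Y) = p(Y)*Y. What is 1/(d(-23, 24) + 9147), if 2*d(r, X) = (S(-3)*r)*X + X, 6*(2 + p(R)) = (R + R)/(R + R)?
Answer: 1/7641 ≈ 0.00013087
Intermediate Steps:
p(R) = -11/6 (p(R) = -2 + ((R + R)/(R + R))/6 = -2 + ((2*R)/((2*R)))/6 = -2 + ((2*R)*(1/(2*R)))/6 = -2 + (1/6)*1 = -2 + 1/6 = -11/6)
S(Y) = -11*Y/6
d(r, X) = X/2 + 11*X*r/4 (d(r, X) = (((-11/6*(-3))*r)*X + X)/2 = ((11*r/2)*X + X)/2 = (11*X*r/2 + X)/2 = (X + 11*X*r/2)/2 = X/2 + 11*X*r/4)
1/(d(-23, 24) + 9147) = 1/((1/4)*24*(2 + 11*(-23)) + 9147) = 1/((1/4)*24*(2 - 253) + 9147) = 1/((1/4)*24*(-251) + 9147) = 1/(-1506 + 9147) = 1/7641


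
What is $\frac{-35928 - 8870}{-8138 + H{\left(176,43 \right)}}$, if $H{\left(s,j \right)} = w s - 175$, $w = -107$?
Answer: $\frac{44798}{27145} \approx 1.6503$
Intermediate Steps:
$H{\left(s,j \right)} = -175 - 107 s$ ($H{\left(s,j \right)} = - 107 s - 175 = -175 - 107 s$)
$\frac{-35928 - 8870}{-8138 + H{\left(176,43 \right)}} = \frac{-35928 - 8870}{-8138 - 19007} = - \frac{44798}{-8138 - 19007} = - \frac{44798}{-27145} = \left(-44798\right) \left(- \frac{1}{27145}\right) = \frac{44798}{27145}$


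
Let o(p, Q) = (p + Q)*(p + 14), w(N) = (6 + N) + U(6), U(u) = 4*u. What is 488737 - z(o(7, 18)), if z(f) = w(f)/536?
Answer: 261962477/536 ≈ 4.8874e+5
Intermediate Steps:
w(N) = 30 + N (w(N) = (6 + N) + 4*6 = (6 + N) + 24 = 30 + N)
o(p, Q) = (14 + p)*(Q + p) (o(p, Q) = (Q + p)*(14 + p) = (14 + p)*(Q + p))
z(f) = 15/268 + f/536 (z(f) = (30 + f)/536 = (30 + f)*(1/536) = 15/268 + f/536)
488737 - z(o(7, 18)) = 488737 - (15/268 + (7² + 14*18 + 14*7 + 18*7)/536) = 488737 - (15/268 + (49 + 252 + 98 + 126)/536) = 488737 - (15/268 + (1/536)*525) = 488737 - (15/268 + 525/536) = 488737 - 1*555/536 = 488737 - 555/536 = 261962477/536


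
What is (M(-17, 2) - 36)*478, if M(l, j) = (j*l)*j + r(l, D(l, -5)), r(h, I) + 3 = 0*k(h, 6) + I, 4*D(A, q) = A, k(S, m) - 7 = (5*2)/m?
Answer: -106355/2 ≈ -53178.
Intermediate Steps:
k(S, m) = 7 + 10/m (k(S, m) = 7 + (5*2)/m = 7 + 10/m)
D(A, q) = A/4
r(h, I) = -3 + I (r(h, I) = -3 + (0*(7 + 10/6) + I) = -3 + (0*(7 + 10*(⅙)) + I) = -3 + (0*(7 + 5/3) + I) = -3 + (0*(26/3) + I) = -3 + (0 + I) = -3 + I)
M(l, j) = -3 + l/4 + l*j² (M(l, j) = (j*l)*j + (-3 + l/4) = l*j² + (-3 + l/4) = -3 + l/4 + l*j²)
(M(-17, 2) - 36)*478 = ((-3 + (¼)*(-17) - 17*2²) - 36)*478 = ((-3 - 17/4 - 17*4) - 36)*478 = ((-3 - 17/4 - 68) - 36)*478 = (-301/4 - 36)*478 = -445/4*478 = -106355/2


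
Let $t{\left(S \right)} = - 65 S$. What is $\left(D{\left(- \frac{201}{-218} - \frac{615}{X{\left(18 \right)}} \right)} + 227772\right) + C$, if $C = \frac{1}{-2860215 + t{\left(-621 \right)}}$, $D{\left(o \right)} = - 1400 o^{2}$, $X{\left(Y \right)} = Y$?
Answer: $- \frac{132621930566055043}{100507913550} \approx -1.3195 \cdot 10^{6}$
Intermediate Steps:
$C = - \frac{1}{2819850}$ ($C = \frac{1}{-2860215 - -40365} = \frac{1}{-2860215 + 40365} = \frac{1}{-2819850} = - \frac{1}{2819850} \approx -3.5463 \cdot 10^{-7}$)
$\left(D{\left(- \frac{201}{-218} - \frac{615}{X{\left(18 \right)}} \right)} + 227772\right) + C = \left(- 1400 \left(- \frac{201}{-218} - \frac{615}{18}\right)^{2} + 227772\right) - \frac{1}{2819850} = \left(- 1400 \left(\left(-201\right) \left(- \frac{1}{218}\right) - \frac{205}{6}\right)^{2} + 227772\right) - \frac{1}{2819850} = \left(- 1400 \left(\frac{201}{218} - \frac{205}{6}\right)^{2} + 227772\right) - \frac{1}{2819850} = \left(- 1400 \left(- \frac{10871}{327}\right)^{2} + 227772\right) - \frac{1}{2819850} = \left(\left(-1400\right) \frac{118178641}{106929} + 227772\right) - \frac{1}{2819850} = \left(- \frac{165450097400}{106929} + 227772\right) - \frac{1}{2819850} = - \frac{141094665212}{106929} - \frac{1}{2819850} = - \frac{132621930566055043}{100507913550}$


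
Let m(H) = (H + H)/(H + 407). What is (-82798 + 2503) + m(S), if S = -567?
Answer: -6423033/80 ≈ -80288.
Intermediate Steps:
m(H) = 2*H/(407 + H) (m(H) = (2*H)/(407 + H) = 2*H/(407 + H))
(-82798 + 2503) + m(S) = (-82798 + 2503) + 2*(-567)/(407 - 567) = -80295 + 2*(-567)/(-160) = -80295 + 2*(-567)*(-1/160) = -80295 + 567/80 = -6423033/80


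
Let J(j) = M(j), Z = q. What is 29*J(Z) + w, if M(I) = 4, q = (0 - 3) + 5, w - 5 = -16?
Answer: 105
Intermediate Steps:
w = -11 (w = 5 - 16 = -11)
q = 2 (q = -3 + 5 = 2)
Z = 2
J(j) = 4
29*J(Z) + w = 29*4 - 11 = 116 - 11 = 105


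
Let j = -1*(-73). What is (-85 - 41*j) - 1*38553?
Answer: -41631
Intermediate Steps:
j = 73
(-85 - 41*j) - 1*38553 = (-85 - 41*73) - 1*38553 = (-85 - 2993) - 38553 = -3078 - 38553 = -41631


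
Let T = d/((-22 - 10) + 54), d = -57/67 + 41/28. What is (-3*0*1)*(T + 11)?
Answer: 0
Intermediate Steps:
d = 1151/1876 (d = -57*1/67 + 41*(1/28) = -57/67 + 41/28 = 1151/1876 ≈ 0.61354)
T = 1151/41272 (T = 1151/(1876*((-22 - 10) + 54)) = 1151/(1876*(-32 + 54)) = (1151/1876)/22 = (1151/1876)*(1/22) = 1151/41272 ≈ 0.027888)
(-3*0*1)*(T + 11) = (-3*0*1)*(1151/41272 + 11) = (0*1)*(455143/41272) = 0*(455143/41272) = 0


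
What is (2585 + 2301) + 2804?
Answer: 7690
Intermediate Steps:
(2585 + 2301) + 2804 = 4886 + 2804 = 7690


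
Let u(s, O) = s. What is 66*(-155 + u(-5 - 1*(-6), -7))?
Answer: -10164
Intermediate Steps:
66*(-155 + u(-5 - 1*(-6), -7)) = 66*(-155 + (-5 - 1*(-6))) = 66*(-155 + (-5 + 6)) = 66*(-155 + 1) = 66*(-154) = -10164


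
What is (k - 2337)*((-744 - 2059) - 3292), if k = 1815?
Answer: 3181590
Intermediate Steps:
(k - 2337)*((-744 - 2059) - 3292) = (1815 - 2337)*((-744 - 2059) - 3292) = -522*(-2803 - 3292) = -522*(-6095) = 3181590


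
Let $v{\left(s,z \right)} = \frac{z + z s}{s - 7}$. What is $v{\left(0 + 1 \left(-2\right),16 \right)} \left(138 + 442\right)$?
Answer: $\frac{9280}{9} \approx 1031.1$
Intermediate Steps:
$v{\left(s,z \right)} = \frac{z + s z}{-7 + s}$
$v{\left(0 + 1 \left(-2\right),16 \right)} \left(138 + 442\right) = \frac{16 \left(1 + \left(0 + 1 \left(-2\right)\right)\right)}{-7 + \left(0 + 1 \left(-2\right)\right)} \left(138 + 442\right) = \frac{16 \left(1 + \left(0 - 2\right)\right)}{-7 + \left(0 - 2\right)} 580 = \frac{16 \left(1 - 2\right)}{-7 - 2} \cdot 580 = 16 \frac{1}{-9} \left(-1\right) 580 = 16 \left(- \frac{1}{9}\right) \left(-1\right) 580 = \frac{16}{9} \cdot 580 = \frac{9280}{9}$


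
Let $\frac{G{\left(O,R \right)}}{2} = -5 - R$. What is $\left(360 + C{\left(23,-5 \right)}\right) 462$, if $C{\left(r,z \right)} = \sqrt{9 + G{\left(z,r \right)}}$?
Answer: $166320 + 462 i \sqrt{47} \approx 1.6632 \cdot 10^{5} + 3167.3 i$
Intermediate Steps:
$G{\left(O,R \right)} = -10 - 2 R$ ($G{\left(O,R \right)} = 2 \left(-5 - R\right) = -10 - 2 R$)
$C{\left(r,z \right)} = \sqrt{-1 - 2 r}$ ($C{\left(r,z \right)} = \sqrt{9 - \left(10 + 2 r\right)} = \sqrt{-1 - 2 r}$)
$\left(360 + C{\left(23,-5 \right)}\right) 462 = \left(360 + \sqrt{-1 - 46}\right) 462 = \left(360 + \sqrt{-47}\right) 462 = \left(360 + i \sqrt{47}\right) 462 = 166320 + 462 i \sqrt{47}$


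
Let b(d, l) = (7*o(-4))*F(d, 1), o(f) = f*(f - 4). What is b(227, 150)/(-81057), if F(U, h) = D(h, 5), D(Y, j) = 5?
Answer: -1120/81057 ≈ -0.013817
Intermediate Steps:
F(U, h) = 5
o(f) = f*(-4 + f)
b(d, l) = 1120 (b(d, l) = (7*(-4*(-4 - 4)))*5 = (7*(-4*(-8)))*5 = (7*32)*5 = 224*5 = 1120)
b(227, 150)/(-81057) = 1120/(-81057) = 1120*(-1/81057) = -1120/81057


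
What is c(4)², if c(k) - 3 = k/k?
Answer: 16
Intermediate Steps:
c(k) = 4 (c(k) = 3 + k/k = 3 + 1 = 4)
c(4)² = 4² = 16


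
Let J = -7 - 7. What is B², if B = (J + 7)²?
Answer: 2401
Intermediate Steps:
J = -14
B = 49 (B = (-14 + 7)² = (-7)² = 49)
B² = 49² = 2401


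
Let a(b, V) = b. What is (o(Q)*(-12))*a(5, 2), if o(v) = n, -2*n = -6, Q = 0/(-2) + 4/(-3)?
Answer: -180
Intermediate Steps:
Q = -4/3 (Q = 0*(-½) + 4*(-⅓) = 0 - 4/3 = -4/3 ≈ -1.3333)
n = 3 (n = -½*(-6) = 3)
o(v) = 3
(o(Q)*(-12))*a(5, 2) = (3*(-12))*5 = -36*5 = -180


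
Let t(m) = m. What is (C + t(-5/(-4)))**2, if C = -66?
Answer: 67081/16 ≈ 4192.6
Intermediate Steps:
(C + t(-5/(-4)))**2 = (-66 - 5/(-4))**2 = (-66 - 5*(-1/4))**2 = (-66 + 5/4)**2 = (-259/4)**2 = 67081/16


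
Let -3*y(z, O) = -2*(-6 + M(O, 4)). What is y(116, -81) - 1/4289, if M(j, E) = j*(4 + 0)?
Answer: -943581/4289 ≈ -220.00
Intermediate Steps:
M(j, E) = 4*j (M(j, E) = j*4 = 4*j)
y(z, O) = -4 + 8*O/3 (y(z, O) = -(-2)*(-6 + 4*O)/3 = -(12 - 8*O)/3 = -4 + 8*O/3)
y(116, -81) - 1/4289 = (-4 + (8/3)*(-81)) - 1/4289 = (-4 - 216) - 1*1/4289 = -220 - 1/4289 = -943581/4289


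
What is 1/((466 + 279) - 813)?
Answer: -1/68 ≈ -0.014706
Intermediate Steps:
1/((466 + 279) - 813) = 1/(745 - 813) = 1/(-68) = -1/68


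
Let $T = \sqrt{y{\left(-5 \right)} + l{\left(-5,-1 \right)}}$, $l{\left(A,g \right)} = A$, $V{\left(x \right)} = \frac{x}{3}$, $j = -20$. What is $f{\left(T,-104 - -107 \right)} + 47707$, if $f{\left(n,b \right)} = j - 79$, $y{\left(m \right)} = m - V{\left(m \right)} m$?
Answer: $47608$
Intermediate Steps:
$V{\left(x \right)} = \frac{x}{3}$ ($V{\left(x \right)} = x \frac{1}{3} = \frac{x}{3}$)
$y{\left(m \right)} = m - \frac{m^{2}}{3}$ ($y{\left(m \right)} = m - \frac{m}{3} m = m - \frac{m^{2}}{3}$)
$T = \frac{i \sqrt{165}}{3}$ ($T = \sqrt{\frac{1}{3} \left(-5\right) \left(3 - -5\right) - 5} = \sqrt{\frac{1}{3} \left(-5\right) \left(3 + 5\right) - 5} = \sqrt{\frac{1}{3} \left(-5\right) 8 - 5} = \sqrt{- \frac{40}{3} - 5} = \sqrt{- \frac{55}{3}} = \frac{i \sqrt{165}}{3} \approx 4.2817 i$)
$f{\left(n,b \right)} = -99$ ($f{\left(n,b \right)} = -20 - 79 = -99$)
$f{\left(T,-104 - -107 \right)} + 47707 = -99 + 47707 = 47608$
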